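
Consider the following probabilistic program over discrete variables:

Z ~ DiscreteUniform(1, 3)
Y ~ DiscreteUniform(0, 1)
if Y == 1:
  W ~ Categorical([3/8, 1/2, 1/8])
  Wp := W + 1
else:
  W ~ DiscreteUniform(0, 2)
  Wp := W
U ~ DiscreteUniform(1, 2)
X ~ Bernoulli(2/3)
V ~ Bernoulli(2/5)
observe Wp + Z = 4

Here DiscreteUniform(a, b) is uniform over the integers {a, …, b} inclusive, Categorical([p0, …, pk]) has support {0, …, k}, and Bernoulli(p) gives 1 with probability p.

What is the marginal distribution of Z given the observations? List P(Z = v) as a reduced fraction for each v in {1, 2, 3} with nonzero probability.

Enumerate traces; 40 have nonzero weight after conditioning:
  (Z=1, Y=1, W=2, U=1, X=0, V=0) weight 1/480
  (Z=1, Y=1, W=2, U=1, X=0, V=1) weight 1/720
  (Z=1, Y=1, W=2, U=1, X=1, V=0) weight 1/240
  (Z=1, Y=1, W=2, U=1, X=1, V=1) weight 1/360
  (Z=1, Y=1, W=2, U=2, X=0, V=0) weight 1/480
  (Z=1, Y=1, W=2, U=2, X=0, V=1) weight 1/720
  (Z=1, Y=1, W=2, U=2, X=1, V=0) weight 1/240
  (Z=1, Y=1, W=2, U=2, X=1, V=1) weight 1/360
  (Z=2, Y=0, W=2, U=1, X=0, V=0) weight 1/180
  (Z=3, Y=0, W=1, U=1, X=0, V=0) weight 1/180
  … 30 more
Group by Z:
  weight(Z=1) = 1/48
  weight(Z=2) = 5/36
  weight(Z=3) = 17/144
Total weight = 1/48 + 5/36 + 17/144 = 5/18
P(Z=1 | obs) = 1/48 / 5/18 = 3/40
P(Z=2 | obs) = 5/36 / 5/18 = 1/2
P(Z=3 | obs) = 17/144 / 5/18 = 17/40

P(Z=1) = 3/40, P(Z=2) = 1/2, P(Z=3) = 17/40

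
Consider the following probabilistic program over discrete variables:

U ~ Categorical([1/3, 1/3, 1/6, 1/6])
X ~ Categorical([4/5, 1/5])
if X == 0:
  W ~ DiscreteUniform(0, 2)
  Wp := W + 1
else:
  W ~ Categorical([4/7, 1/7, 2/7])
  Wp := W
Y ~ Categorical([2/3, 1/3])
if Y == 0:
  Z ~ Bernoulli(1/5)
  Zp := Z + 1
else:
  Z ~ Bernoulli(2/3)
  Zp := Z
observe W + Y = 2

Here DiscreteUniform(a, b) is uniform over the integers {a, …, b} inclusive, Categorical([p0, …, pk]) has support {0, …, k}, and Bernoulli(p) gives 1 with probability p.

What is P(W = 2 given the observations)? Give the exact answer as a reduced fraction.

P(W = 2 | obs) = 68/99

Enumerate traces; 32 have nonzero weight after conditioning:
  (U=0, X=0, W=1, Y=1, Z=0) weight 4/405
  (U=0, X=0, W=1, Y=1, Z=1) weight 8/405
  (U=0, X=0, W=2, Y=0, Z=0) weight 32/675
  (U=0, X=0, W=2, Y=0, Z=1) weight 8/675
  (U=0, X=1, W=1, Y=1, Z=0) weight 1/945
  (U=0, X=1, W=1, Y=1, Z=1) weight 2/945
  (U=0, X=1, W=2, Y=0, Z=0) weight 16/1575
  (U=0, X=1, W=2, Y=0, Z=1) weight 4/1575
  … 24 more
Group by W:
  weight(W=1) = 31/315
  weight(W=2) = 68/315
Total weight = 31/315 + 68/315 = 11/35
P(W=1 | obs) = 31/315 / 11/35 = 31/99
P(W=2 | obs) = 68/315 / 11/35 = 68/99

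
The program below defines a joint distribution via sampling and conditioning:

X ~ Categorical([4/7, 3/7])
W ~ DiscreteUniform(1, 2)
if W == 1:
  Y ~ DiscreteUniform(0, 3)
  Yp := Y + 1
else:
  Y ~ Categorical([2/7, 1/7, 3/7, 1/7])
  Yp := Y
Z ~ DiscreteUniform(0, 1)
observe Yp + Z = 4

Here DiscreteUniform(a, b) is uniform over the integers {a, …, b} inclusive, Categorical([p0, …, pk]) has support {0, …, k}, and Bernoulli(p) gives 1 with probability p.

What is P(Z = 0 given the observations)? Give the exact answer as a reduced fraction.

P(Z = 0 | obs) = 7/18

Enumerate traces; 6 have nonzero weight after conditioning:
  (X=0, W=1, Y=2, Z=1) weight 1/28
  (X=0, W=1, Y=3, Z=0) weight 1/28
  (X=0, W=2, Y=3, Z=1) weight 1/49
  (X=1, W=1, Y=2, Z=1) weight 3/112
  (X=1, W=1, Y=3, Z=0) weight 3/112
  (X=1, W=2, Y=3, Z=1) weight 3/196
Group by Z:
  weight(Z=0) = 1/16
  weight(Z=1) = 11/112
Total weight = 1/16 + 11/112 = 9/56
P(Z=0 | obs) = 1/16 / 9/56 = 7/18
P(Z=1 | obs) = 11/112 / 9/56 = 11/18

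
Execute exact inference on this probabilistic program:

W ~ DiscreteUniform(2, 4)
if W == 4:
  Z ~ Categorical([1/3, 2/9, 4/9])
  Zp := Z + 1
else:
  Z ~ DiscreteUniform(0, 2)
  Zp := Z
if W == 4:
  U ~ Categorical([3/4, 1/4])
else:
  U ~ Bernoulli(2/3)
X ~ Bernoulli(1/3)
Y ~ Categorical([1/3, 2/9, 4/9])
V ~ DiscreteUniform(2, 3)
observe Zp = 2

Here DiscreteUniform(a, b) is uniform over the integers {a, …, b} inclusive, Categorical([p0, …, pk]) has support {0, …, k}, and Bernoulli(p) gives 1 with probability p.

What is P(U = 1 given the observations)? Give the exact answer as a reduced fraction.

P(U = 1 | obs) = 9/16

Enumerate traces; 72 have nonzero weight after conditioning:
  (W=2, Z=2, U=0, X=0, Y=0, V=2) weight 1/243
  (W=2, Z=2, U=0, X=0, Y=0, V=3) weight 1/243
  (W=2, Z=2, U=0, X=0, Y=1, V=2) weight 2/729
  (W=2, Z=2, U=0, X=0, Y=1, V=3) weight 2/729
  (W=2, Z=2, U=0, X=0, Y=2, V=2) weight 4/729
  (W=2, Z=2, U=0, X=0, Y=2, V=3) weight 4/729
  (W=2, Z=2, U=0, X=1, Y=0, V=2) weight 1/486
  (W=2, Z=2, U=0, X=1, Y=0, V=3) weight 1/486
  (W=2, Z=2, U=1, X=0, Y=0, V=2) weight 2/243
  … 63 more
Group by U:
  weight(U=0) = 7/54
  weight(U=1) = 1/6
Total weight = 7/54 + 1/6 = 8/27
P(U=0 | obs) = 7/54 / 8/27 = 7/16
P(U=1 | obs) = 1/6 / 8/27 = 9/16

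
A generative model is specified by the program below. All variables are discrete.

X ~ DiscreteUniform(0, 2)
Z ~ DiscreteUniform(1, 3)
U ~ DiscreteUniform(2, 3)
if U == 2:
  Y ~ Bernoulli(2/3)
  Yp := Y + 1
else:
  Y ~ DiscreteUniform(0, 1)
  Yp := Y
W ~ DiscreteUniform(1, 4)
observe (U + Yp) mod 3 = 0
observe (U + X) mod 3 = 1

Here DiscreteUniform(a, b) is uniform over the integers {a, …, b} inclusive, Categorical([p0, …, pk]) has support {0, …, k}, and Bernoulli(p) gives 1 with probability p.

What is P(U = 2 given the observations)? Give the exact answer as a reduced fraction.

Enumerate traces; 24 have nonzero weight after conditioning:
  (X=1, Z=1, U=3, Y=0, W=1) weight 1/144
  (X=1, Z=1, U=3, Y=0, W=2) weight 1/144
  (X=1, Z=1, U=3, Y=0, W=3) weight 1/144
  (X=1, Z=1, U=3, Y=0, W=4) weight 1/144
  (X=1, Z=2, U=3, Y=0, W=1) weight 1/144
  (X=1, Z=2, U=3, Y=0, W=2) weight 1/144
  (X=1, Z=2, U=3, Y=0, W=3) weight 1/144
  (X=1, Z=2, U=3, Y=0, W=4) weight 1/144
  (X=2, Z=1, U=2, Y=0, W=1) weight 1/216
  … 15 more
Group by U:
  weight(U=2) = 1/18
  weight(U=3) = 1/12
Total weight = 1/18 + 1/12 = 5/36
P(U=2 | obs) = 1/18 / 5/36 = 2/5
P(U=3 | obs) = 1/12 / 5/36 = 3/5

P(U = 2 | obs) = 2/5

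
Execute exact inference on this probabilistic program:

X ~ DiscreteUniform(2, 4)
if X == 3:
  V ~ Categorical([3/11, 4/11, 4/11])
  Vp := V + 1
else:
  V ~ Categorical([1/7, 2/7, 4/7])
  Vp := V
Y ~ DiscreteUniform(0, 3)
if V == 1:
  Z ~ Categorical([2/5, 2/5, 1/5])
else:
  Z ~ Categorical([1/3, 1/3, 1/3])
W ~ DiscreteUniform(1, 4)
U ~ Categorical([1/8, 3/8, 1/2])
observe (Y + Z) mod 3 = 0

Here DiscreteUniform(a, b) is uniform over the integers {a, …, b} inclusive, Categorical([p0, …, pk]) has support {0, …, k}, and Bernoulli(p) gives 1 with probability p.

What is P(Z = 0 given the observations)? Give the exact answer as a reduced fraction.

P(Z = 0 | obs) = 409/782

Enumerate traces; 432 have nonzero weight after conditioning:
  (X=2, V=0, Y=0, Z=0, W=1, U=0) weight 1/8064
  (X=2, V=0, Y=0, Z=0, W=1, U=1) weight 1/2688
  (X=2, V=0, Y=0, Z=0, W=1, U=2) weight 1/2016
  (X=2, V=0, Y=0, Z=0, W=2, U=0) weight 1/8064
  (X=2, V=0, Y=0, Z=0, W=2, U=1) weight 1/2688
  (X=2, V=0, Y=0, Z=0, W=2, U=2) weight 1/2016
  (X=2, V=0, Y=0, Z=0, W=3, U=0) weight 1/8064
  (X=2, V=0, Y=0, Z=0, W=3, U=1) weight 1/2688
  (X=2, V=0, Y=1, Z=2, W=1, U=0) weight 1/8064
  (X=2, V=0, Y=2, Z=1, W=1, U=0) weight 1/8064
  … 422 more
Group by Z:
  weight(Z=0) = 409/2310
  weight(Z=1) = 409/4620
  weight(Z=2) = 337/4620
Total weight = 409/2310 + 409/4620 + 337/4620 = 391/1155
P(Z=0 | obs) = 409/2310 / 391/1155 = 409/782
P(Z=1 | obs) = 409/4620 / 391/1155 = 409/1564
P(Z=2 | obs) = 337/4620 / 391/1155 = 337/1564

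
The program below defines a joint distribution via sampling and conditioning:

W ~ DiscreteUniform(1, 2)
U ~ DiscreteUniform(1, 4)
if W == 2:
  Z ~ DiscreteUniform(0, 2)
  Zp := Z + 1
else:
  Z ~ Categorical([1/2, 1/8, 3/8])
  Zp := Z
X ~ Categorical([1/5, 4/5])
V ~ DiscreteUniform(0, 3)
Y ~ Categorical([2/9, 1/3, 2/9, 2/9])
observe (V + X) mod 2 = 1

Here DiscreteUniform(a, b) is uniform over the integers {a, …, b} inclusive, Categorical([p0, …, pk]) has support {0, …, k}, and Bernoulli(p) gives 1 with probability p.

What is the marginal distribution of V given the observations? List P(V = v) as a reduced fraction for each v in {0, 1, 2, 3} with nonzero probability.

P(V=0) = 2/5, P(V=1) = 1/10, P(V=2) = 2/5, P(V=3) = 1/10

Enumerate traces; 384 have nonzero weight after conditioning:
  (W=1, U=1, Z=0, X=0, V=1, Y=0) weight 1/1440
  (W=1, U=1, Z=0, X=0, V=1, Y=1) weight 1/960
  (W=1, U=1, Z=0, X=0, V=1, Y=2) weight 1/1440
  (W=1, U=1, Z=0, X=0, V=1, Y=3) weight 1/1440
  (W=1, U=1, Z=0, X=0, V=3, Y=0) weight 1/1440
  (W=1, U=1, Z=0, X=0, V=3, Y=1) weight 1/960
  (W=1, U=1, Z=0, X=0, V=3, Y=2) weight 1/1440
  (W=1, U=1, Z=0, X=0, V=3, Y=3) weight 1/1440
  (W=1, U=1, Z=0, X=1, V=0, Y=0) weight 1/360
  (W=1, U=1, Z=0, X=1, V=2, Y=0) weight 1/360
  … 374 more
Group by V:
  weight(V=0) = 1/5
  weight(V=1) = 1/20
  weight(V=2) = 1/5
  weight(V=3) = 1/20
Total weight = 1/5 + 1/20 + 1/5 + 1/20 = 1/2
P(V=0 | obs) = 1/5 / 1/2 = 2/5
P(V=1 | obs) = 1/20 / 1/2 = 1/10
P(V=2 | obs) = 1/5 / 1/2 = 2/5
P(V=3 | obs) = 1/20 / 1/2 = 1/10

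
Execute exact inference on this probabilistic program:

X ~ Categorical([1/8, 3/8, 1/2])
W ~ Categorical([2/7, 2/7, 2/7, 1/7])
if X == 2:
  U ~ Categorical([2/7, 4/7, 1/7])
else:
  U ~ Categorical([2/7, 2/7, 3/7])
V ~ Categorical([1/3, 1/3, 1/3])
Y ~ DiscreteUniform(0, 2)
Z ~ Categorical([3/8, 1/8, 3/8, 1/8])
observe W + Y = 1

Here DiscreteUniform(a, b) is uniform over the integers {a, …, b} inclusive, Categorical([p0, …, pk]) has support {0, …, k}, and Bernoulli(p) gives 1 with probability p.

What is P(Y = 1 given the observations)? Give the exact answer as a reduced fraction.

P(Y = 1 | obs) = 1/2

Enumerate traces; 216 have nonzero weight after conditioning:
  (X=0, W=0, U=0, V=0, Y=1, Z=0) weight 1/2352
  (X=0, W=0, U=0, V=0, Y=1, Z=1) weight 1/7056
  (X=0, W=0, U=0, V=0, Y=1, Z=2) weight 1/2352
  (X=0, W=0, U=0, V=0, Y=1, Z=3) weight 1/7056
  (X=0, W=0, U=0, V=1, Y=1, Z=0) weight 1/2352
  (X=0, W=0, U=0, V=1, Y=1, Z=1) weight 1/7056
  (X=0, W=0, U=0, V=1, Y=1, Z=2) weight 1/2352
  (X=0, W=0, U=0, V=1, Y=1, Z=3) weight 1/7056
  (X=0, W=1, U=0, V=0, Y=0, Z=0) weight 1/2352
  … 207 more
Group by Y:
  weight(Y=0) = 2/21
  weight(Y=1) = 2/21
Total weight = 2/21 + 2/21 = 4/21
P(Y=0 | obs) = 2/21 / 4/21 = 1/2
P(Y=1 | obs) = 2/21 / 4/21 = 1/2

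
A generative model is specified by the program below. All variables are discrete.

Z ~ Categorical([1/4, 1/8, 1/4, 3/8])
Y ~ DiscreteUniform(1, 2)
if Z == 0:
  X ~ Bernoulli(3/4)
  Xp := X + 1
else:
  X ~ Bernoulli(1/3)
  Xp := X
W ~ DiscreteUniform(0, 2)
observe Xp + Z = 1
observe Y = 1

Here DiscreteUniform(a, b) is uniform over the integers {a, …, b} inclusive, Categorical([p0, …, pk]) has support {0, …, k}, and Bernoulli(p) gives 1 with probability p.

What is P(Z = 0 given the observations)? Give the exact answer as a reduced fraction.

P(Z = 0 | obs) = 3/7

Enumerate traces; 6 have nonzero weight after conditioning:
  (Z=0, Y=1, X=0, W=0) weight 1/96
  (Z=0, Y=1, X=0, W=1) weight 1/96
  (Z=0, Y=1, X=0, W=2) weight 1/96
  (Z=1, Y=1, X=0, W=0) weight 1/72
  (Z=1, Y=1, X=0, W=1) weight 1/72
  (Z=1, Y=1, X=0, W=2) weight 1/72
Group by Z:
  weight(Z=0) = 1/32
  weight(Z=1) = 1/24
Total weight = 1/32 + 1/24 = 7/96
P(Z=0 | obs) = 1/32 / 7/96 = 3/7
P(Z=1 | obs) = 1/24 / 7/96 = 4/7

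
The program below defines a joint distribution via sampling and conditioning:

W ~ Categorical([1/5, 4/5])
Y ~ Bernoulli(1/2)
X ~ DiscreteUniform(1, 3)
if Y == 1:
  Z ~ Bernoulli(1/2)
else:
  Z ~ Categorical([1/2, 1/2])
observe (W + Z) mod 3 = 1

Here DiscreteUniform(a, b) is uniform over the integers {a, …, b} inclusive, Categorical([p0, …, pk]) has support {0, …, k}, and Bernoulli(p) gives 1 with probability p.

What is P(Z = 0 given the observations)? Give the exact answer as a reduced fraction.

P(Z = 0 | obs) = 4/5

Enumerate traces; 12 have nonzero weight after conditioning:
  (W=0, Y=0, X=1, Z=1) weight 1/60
  (W=0, Y=0, X=2, Z=1) weight 1/60
  (W=0, Y=0, X=3, Z=1) weight 1/60
  (W=0, Y=1, X=1, Z=1) weight 1/60
  (W=0, Y=1, X=2, Z=1) weight 1/60
  (W=0, Y=1, X=3, Z=1) weight 1/60
  (W=1, Y=0, X=1, Z=0) weight 1/15
  (W=1, Y=0, X=2, Z=0) weight 1/15
  … 4 more
Group by Z:
  weight(Z=0) = 2/5
  weight(Z=1) = 1/10
Total weight = 2/5 + 1/10 = 1/2
P(Z=0 | obs) = 2/5 / 1/2 = 4/5
P(Z=1 | obs) = 1/10 / 1/2 = 1/5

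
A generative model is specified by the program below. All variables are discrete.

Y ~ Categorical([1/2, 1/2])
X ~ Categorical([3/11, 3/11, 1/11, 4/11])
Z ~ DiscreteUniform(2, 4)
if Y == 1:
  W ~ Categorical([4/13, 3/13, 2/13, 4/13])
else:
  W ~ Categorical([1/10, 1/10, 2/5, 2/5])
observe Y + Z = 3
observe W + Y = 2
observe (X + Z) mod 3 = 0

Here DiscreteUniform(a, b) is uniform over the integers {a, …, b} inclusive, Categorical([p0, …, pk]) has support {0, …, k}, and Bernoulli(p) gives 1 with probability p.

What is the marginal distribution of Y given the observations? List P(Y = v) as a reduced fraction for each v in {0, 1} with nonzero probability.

P(Y=0) = 182/227, P(Y=1) = 45/227

Enumerate traces; 3 have nonzero weight after conditioning:
  (Y=0, X=0, Z=3, W=2) weight 1/55
  (Y=0, X=3, Z=3, W=2) weight 4/165
  (Y=1, X=1, Z=2, W=1) weight 3/286
Group by Y:
  weight(Y=0) = 7/165
  weight(Y=1) = 3/286
Total weight = 7/165 + 3/286 = 227/4290
P(Y=0 | obs) = 7/165 / 227/4290 = 182/227
P(Y=1 | obs) = 3/286 / 227/4290 = 45/227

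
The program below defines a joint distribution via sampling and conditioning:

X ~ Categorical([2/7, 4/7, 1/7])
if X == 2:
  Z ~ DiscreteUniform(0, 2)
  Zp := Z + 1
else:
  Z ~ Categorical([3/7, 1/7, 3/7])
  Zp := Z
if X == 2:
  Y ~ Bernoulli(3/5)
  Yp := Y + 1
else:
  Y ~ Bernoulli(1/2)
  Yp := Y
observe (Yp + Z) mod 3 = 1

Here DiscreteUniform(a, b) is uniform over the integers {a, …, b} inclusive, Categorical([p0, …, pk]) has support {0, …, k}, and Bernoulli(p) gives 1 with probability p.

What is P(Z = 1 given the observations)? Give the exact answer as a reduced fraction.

P(Z = 1 | obs) = 9/43

Enumerate traces; 6 have nonzero weight after conditioning:
  (X=0, Z=0, Y=1) weight 3/49
  (X=0, Z=1, Y=0) weight 1/49
  (X=1, Z=0, Y=1) weight 6/49
  (X=1, Z=1, Y=0) weight 2/49
  (X=2, Z=0, Y=0) weight 2/105
  (X=2, Z=2, Y=1) weight 1/35
Group by Z:
  weight(Z=0) = 149/735
  weight(Z=1) = 3/49
  weight(Z=2) = 1/35
Total weight = 149/735 + 3/49 + 1/35 = 43/147
P(Z=0 | obs) = 149/735 / 43/147 = 149/215
P(Z=1 | obs) = 3/49 / 43/147 = 9/43
P(Z=2 | obs) = 1/35 / 43/147 = 21/215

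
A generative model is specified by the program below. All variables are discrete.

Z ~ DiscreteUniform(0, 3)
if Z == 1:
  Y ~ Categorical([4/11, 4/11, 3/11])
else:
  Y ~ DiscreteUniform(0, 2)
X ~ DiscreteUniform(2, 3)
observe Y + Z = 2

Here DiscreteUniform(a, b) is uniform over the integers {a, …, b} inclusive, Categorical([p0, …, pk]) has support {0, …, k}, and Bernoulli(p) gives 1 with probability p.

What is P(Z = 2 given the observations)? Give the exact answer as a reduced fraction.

P(Z = 2 | obs) = 11/34

Enumerate traces; 6 have nonzero weight after conditioning:
  (Z=0, Y=2, X=2) weight 1/24
  (Z=0, Y=2, X=3) weight 1/24
  (Z=1, Y=1, X=2) weight 1/22
  (Z=1, Y=1, X=3) weight 1/22
  (Z=2, Y=0, X=2) weight 1/24
  (Z=2, Y=0, X=3) weight 1/24
Group by Z:
  weight(Z=0) = 1/12
  weight(Z=1) = 1/11
  weight(Z=2) = 1/12
Total weight = 1/12 + 1/11 + 1/12 = 17/66
P(Z=0 | obs) = 1/12 / 17/66 = 11/34
P(Z=1 | obs) = 1/11 / 17/66 = 6/17
P(Z=2 | obs) = 1/12 / 17/66 = 11/34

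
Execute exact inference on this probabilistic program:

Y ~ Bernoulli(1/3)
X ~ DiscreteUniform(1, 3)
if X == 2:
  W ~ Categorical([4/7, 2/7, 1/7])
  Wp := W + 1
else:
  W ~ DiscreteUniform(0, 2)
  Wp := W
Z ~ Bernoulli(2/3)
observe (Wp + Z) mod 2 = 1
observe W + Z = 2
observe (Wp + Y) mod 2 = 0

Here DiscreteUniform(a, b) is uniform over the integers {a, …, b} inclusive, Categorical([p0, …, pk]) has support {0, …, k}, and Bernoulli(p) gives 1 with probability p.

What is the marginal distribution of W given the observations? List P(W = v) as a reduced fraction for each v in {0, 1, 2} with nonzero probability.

Enumerate traces; 2 have nonzero weight after conditioning:
  (Y=0, X=2, W=1, Z=1) weight 8/189
  (Y=1, X=2, W=2, Z=0) weight 1/189
Group by W:
  weight(W=1) = 8/189
  weight(W=2) = 1/189
Total weight = 8/189 + 1/189 = 1/21
P(W=1 | obs) = 8/189 / 1/21 = 8/9
P(W=2 | obs) = 1/189 / 1/21 = 1/9

P(W=1) = 8/9, P(W=2) = 1/9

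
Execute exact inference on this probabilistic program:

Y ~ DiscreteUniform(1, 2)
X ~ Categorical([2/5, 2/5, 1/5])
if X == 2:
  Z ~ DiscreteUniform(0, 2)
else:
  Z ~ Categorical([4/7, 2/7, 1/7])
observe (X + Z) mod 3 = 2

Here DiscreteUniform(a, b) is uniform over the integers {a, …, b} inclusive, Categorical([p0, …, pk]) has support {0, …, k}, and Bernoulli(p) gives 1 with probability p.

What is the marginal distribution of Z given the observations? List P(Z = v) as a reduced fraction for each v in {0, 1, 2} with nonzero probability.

P(Z=0) = 7/25, P(Z=1) = 12/25, P(Z=2) = 6/25

Enumerate traces; 6 have nonzero weight after conditioning:
  (Y=1, X=0, Z=2) weight 1/35
  (Y=1, X=1, Z=1) weight 2/35
  (Y=1, X=2, Z=0) weight 1/30
  (Y=2, X=0, Z=2) weight 1/35
  (Y=2, X=1, Z=1) weight 2/35
  (Y=2, X=2, Z=0) weight 1/30
Group by Z:
  weight(Z=0) = 1/15
  weight(Z=1) = 4/35
  weight(Z=2) = 2/35
Total weight = 1/15 + 4/35 + 2/35 = 5/21
P(Z=0 | obs) = 1/15 / 5/21 = 7/25
P(Z=1 | obs) = 4/35 / 5/21 = 12/25
P(Z=2 | obs) = 2/35 / 5/21 = 6/25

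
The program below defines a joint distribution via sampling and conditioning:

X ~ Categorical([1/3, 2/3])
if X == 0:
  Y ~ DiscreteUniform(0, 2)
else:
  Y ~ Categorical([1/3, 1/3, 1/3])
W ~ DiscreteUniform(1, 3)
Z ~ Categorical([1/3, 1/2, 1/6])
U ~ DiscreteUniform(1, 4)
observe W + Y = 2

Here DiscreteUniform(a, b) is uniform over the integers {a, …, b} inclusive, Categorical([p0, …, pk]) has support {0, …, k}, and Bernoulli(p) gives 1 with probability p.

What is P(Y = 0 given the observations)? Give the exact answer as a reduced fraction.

P(Y = 0 | obs) = 1/2

Enumerate traces; 48 have nonzero weight after conditioning:
  (X=0, Y=0, W=2, Z=0, U=1) weight 1/324
  (X=0, Y=0, W=2, Z=0, U=2) weight 1/324
  (X=0, Y=0, W=2, Z=0, U=3) weight 1/324
  (X=0, Y=0, W=2, Z=0, U=4) weight 1/324
  (X=0, Y=0, W=2, Z=1, U=1) weight 1/216
  (X=0, Y=0, W=2, Z=1, U=2) weight 1/216
  (X=0, Y=0, W=2, Z=1, U=3) weight 1/216
  (X=0, Y=0, W=2, Z=1, U=4) weight 1/216
  (X=0, Y=1, W=1, Z=0, U=1) weight 1/324
  … 39 more
Group by Y:
  weight(Y=0) = 1/9
  weight(Y=1) = 1/9
Total weight = 1/9 + 1/9 = 2/9
P(Y=0 | obs) = 1/9 / 2/9 = 1/2
P(Y=1 | obs) = 1/9 / 2/9 = 1/2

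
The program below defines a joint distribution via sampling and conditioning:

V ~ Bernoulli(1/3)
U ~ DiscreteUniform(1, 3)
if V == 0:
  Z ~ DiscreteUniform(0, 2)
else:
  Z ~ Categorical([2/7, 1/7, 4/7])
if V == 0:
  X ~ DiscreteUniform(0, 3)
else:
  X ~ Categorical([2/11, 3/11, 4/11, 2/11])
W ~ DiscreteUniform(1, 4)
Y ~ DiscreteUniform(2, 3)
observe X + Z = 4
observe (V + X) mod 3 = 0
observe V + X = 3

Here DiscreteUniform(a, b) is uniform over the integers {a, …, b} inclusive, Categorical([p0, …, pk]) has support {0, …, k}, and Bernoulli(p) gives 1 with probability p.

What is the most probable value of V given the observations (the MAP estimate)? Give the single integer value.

Enumerate traces; 48 have nonzero weight after conditioning:
  (V=0, U=1, Z=1, X=3, W=1, Y=2) weight 1/432
  (V=0, U=1, Z=1, X=3, W=1, Y=3) weight 1/432
  (V=0, U=1, Z=1, X=3, W=2, Y=2) weight 1/432
  (V=0, U=1, Z=1, X=3, W=2, Y=3) weight 1/432
  (V=0, U=1, Z=1, X=3, W=3, Y=2) weight 1/432
  (V=0, U=1, Z=1, X=3, W=3, Y=3) weight 1/432
  (V=0, U=1, Z=1, X=3, W=4, Y=2) weight 1/432
  (V=0, U=1, Z=1, X=3, W=4, Y=3) weight 1/432
  (V=1, U=1, Z=2, X=2, W=1, Y=2) weight 2/693
  … 39 more
Group by V:
  weight(V=0) = 1/18
  weight(V=1) = 16/231
Total weight = 1/18 + 16/231 = 173/1386
P(V=0 | obs) = 1/18 / 173/1386 = 77/173
P(V=1 | obs) = 16/231 / 173/1386 = 96/173
argmax = 1

argmax_v P(V = v | obs) = 1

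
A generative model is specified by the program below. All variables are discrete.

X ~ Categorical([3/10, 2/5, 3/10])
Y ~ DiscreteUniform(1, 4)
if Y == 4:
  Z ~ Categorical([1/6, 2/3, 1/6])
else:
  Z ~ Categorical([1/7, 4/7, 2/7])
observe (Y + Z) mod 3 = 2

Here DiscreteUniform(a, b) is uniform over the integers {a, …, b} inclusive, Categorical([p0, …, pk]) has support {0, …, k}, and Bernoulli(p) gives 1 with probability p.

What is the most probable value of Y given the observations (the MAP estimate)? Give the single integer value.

Enumerate traces; 12 have nonzero weight after conditioning:
  (X=0, Y=1, Z=1) weight 3/70
  (X=0, Y=2, Z=0) weight 3/280
  (X=0, Y=3, Z=2) weight 3/140
  (X=0, Y=4, Z=1) weight 1/20
  (X=1, Y=1, Z=1) weight 2/35
  (X=1, Y=2, Z=0) weight 1/70
  (X=1, Y=3, Z=2) weight 1/35
  (X=1, Y=4, Z=1) weight 1/15
  … 4 more
Group by Y:
  weight(Y=1) = 1/7
  weight(Y=2) = 1/28
  weight(Y=3) = 1/14
  weight(Y=4) = 1/6
Total weight = 1/7 + 1/28 + 1/14 + 1/6 = 5/12
P(Y=1 | obs) = 1/7 / 5/12 = 12/35
P(Y=2 | obs) = 1/28 / 5/12 = 3/35
P(Y=3 | obs) = 1/14 / 5/12 = 6/35
P(Y=4 | obs) = 1/6 / 5/12 = 2/5
argmax = 4

argmax_v P(Y = v | obs) = 4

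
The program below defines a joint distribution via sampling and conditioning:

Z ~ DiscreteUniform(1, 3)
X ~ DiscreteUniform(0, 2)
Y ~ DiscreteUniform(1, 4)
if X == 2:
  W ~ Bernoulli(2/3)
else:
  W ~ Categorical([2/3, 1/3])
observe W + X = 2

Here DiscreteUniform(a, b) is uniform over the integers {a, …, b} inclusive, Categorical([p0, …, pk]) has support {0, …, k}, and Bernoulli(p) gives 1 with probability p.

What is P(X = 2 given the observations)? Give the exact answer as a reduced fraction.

P(X = 2 | obs) = 1/2

Enumerate traces; 24 have nonzero weight after conditioning:
  (Z=1, X=1, Y=1, W=1) weight 1/108
  (Z=1, X=1, Y=2, W=1) weight 1/108
  (Z=1, X=1, Y=3, W=1) weight 1/108
  (Z=1, X=1, Y=4, W=1) weight 1/108
  (Z=1, X=2, Y=1, W=0) weight 1/108
  (Z=1, X=2, Y=2, W=0) weight 1/108
  (Z=1, X=2, Y=3, W=0) weight 1/108
  (Z=1, X=2, Y=4, W=0) weight 1/108
  … 16 more
Group by X:
  weight(X=1) = 1/9
  weight(X=2) = 1/9
Total weight = 1/9 + 1/9 = 2/9
P(X=1 | obs) = 1/9 / 2/9 = 1/2
P(X=2 | obs) = 1/9 / 2/9 = 1/2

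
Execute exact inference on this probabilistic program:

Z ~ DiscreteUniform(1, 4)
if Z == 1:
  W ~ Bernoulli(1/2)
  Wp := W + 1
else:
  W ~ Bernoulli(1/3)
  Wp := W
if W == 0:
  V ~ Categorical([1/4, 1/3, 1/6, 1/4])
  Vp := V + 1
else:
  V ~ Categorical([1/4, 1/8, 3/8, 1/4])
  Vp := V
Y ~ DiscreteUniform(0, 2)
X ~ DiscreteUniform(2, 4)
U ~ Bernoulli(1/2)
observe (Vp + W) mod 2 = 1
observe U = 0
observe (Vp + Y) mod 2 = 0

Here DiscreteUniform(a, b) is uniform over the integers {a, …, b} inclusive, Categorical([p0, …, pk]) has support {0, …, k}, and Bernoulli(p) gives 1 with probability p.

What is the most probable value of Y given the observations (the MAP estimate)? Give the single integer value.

argmax_v P(Y = v | obs) = 1

Enumerate traces; 72 have nonzero weight after conditioning:
  (Z=1, W=0, V=0, Y=1, X=2, U=0) weight 1/576
  (Z=1, W=0, V=0, Y=1, X=3, U=0) weight 1/576
  (Z=1, W=0, V=0, Y=1, X=4, U=0) weight 1/576
  (Z=1, W=0, V=2, Y=1, X=2, U=0) weight 1/864
  (Z=1, W=0, V=2, Y=1, X=3, U=0) weight 1/864
  (Z=1, W=0, V=2, Y=1, X=4, U=0) weight 1/864
  (Z=1, W=1, V=0, Y=0, X=2, U=0) weight 1/576
  (Z=1, W=1, V=0, Y=0, X=3, U=0) weight 1/576
  (Z=1, W=1, V=0, Y=2, X=2, U=0) weight 1/576
  … 63 more
Group by Y:
  weight(Y=0) = 5/128
  weight(Y=1) = 25/576
  weight(Y=2) = 5/128
Total weight = 5/128 + 25/576 + 5/128 = 35/288
P(Y=0 | obs) = 5/128 / 35/288 = 9/28
P(Y=1 | obs) = 25/576 / 35/288 = 5/14
P(Y=2 | obs) = 5/128 / 35/288 = 9/28
argmax = 1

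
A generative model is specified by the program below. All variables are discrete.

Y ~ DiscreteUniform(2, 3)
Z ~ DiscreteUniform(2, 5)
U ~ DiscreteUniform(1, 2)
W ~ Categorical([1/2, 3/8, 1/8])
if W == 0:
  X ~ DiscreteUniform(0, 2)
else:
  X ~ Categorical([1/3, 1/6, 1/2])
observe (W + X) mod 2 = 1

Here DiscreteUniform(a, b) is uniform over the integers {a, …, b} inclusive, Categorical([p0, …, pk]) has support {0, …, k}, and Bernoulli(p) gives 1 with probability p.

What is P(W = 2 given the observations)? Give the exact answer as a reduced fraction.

P(W = 2 | obs) = 1/24

Enumerate traces; 64 have nonzero weight after conditioning:
  (Y=2, Z=2, U=1, W=0, X=1) weight 1/96
  (Y=2, Z=2, U=1, W=1, X=0) weight 1/128
  (Y=2, Z=2, U=1, W=1, X=2) weight 3/256
  (Y=2, Z=2, U=1, W=2, X=1) weight 1/768
  (Y=2, Z=2, U=2, W=0, X=1) weight 1/96
  (Y=2, Z=2, U=2, W=1, X=0) weight 1/128
  (Y=2, Z=2, U=2, W=1, X=2) weight 3/256
  (Y=2, Z=2, U=2, W=2, X=1) weight 1/768
  … 56 more
Group by W:
  weight(W=0) = 1/6
  weight(W=1) = 5/16
  weight(W=2) = 1/48
Total weight = 1/6 + 5/16 + 1/48 = 1/2
P(W=0 | obs) = 1/6 / 1/2 = 1/3
P(W=1 | obs) = 5/16 / 1/2 = 5/8
P(W=2 | obs) = 1/48 / 1/2 = 1/24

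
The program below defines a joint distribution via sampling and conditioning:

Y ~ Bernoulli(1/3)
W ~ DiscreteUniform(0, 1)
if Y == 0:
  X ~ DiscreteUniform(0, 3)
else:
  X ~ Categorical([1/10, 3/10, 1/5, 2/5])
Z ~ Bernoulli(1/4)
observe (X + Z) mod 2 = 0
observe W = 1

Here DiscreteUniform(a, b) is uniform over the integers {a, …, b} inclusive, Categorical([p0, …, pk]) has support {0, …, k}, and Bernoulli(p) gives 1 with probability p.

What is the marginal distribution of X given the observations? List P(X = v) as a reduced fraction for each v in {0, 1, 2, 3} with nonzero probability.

Enumerate traces; 8 have nonzero weight after conditioning:
  (Y=0, W=1, X=0, Z=0) weight 1/16
  (Y=0, W=1, X=1, Z=1) weight 1/48
  (Y=0, W=1, X=2, Z=0) weight 1/16
  (Y=0, W=1, X=3, Z=1) weight 1/48
  (Y=1, W=1, X=0, Z=0) weight 1/80
  (Y=1, W=1, X=1, Z=1) weight 1/80
  (Y=1, W=1, X=2, Z=0) weight 1/40
  (Y=1, W=1, X=3, Z=1) weight 1/60
Group by X:
  weight(X=0) = 3/40
  weight(X=1) = 1/30
  weight(X=2) = 7/80
  weight(X=3) = 3/80
Total weight = 3/40 + 1/30 + 7/80 + 3/80 = 7/30
P(X=0 | obs) = 3/40 / 7/30 = 9/28
P(X=1 | obs) = 1/30 / 7/30 = 1/7
P(X=2 | obs) = 7/80 / 7/30 = 3/8
P(X=3 | obs) = 3/80 / 7/30 = 9/56

P(X=0) = 9/28, P(X=1) = 1/7, P(X=2) = 3/8, P(X=3) = 9/56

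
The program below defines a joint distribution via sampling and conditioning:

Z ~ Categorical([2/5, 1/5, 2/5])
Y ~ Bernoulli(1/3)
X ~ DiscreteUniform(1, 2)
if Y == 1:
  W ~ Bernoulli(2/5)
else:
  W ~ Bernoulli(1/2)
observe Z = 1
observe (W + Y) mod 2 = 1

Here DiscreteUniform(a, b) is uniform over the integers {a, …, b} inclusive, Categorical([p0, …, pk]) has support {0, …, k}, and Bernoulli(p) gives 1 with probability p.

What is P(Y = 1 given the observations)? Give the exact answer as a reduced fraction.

Enumerate traces; 4 have nonzero weight after conditioning:
  (Z=1, Y=0, X=1, W=1) weight 1/30
  (Z=1, Y=0, X=2, W=1) weight 1/30
  (Z=1, Y=1, X=1, W=0) weight 1/50
  (Z=1, Y=1, X=2, W=0) weight 1/50
Group by Y:
  weight(Y=0) = 1/15
  weight(Y=1) = 1/25
Total weight = 1/15 + 1/25 = 8/75
P(Y=0 | obs) = 1/15 / 8/75 = 5/8
P(Y=1 | obs) = 1/25 / 8/75 = 3/8

P(Y = 1 | obs) = 3/8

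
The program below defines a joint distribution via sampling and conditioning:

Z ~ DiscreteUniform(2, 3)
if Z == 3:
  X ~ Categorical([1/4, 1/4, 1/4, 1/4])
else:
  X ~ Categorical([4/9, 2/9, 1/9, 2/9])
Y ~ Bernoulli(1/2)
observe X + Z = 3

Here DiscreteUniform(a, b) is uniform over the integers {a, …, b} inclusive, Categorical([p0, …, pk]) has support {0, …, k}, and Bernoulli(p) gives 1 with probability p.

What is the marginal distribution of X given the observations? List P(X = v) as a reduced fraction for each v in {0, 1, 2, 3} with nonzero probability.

P(X=0) = 9/17, P(X=1) = 8/17

Enumerate traces; 4 have nonzero weight after conditioning:
  (Z=2, X=1, Y=0) weight 1/18
  (Z=2, X=1, Y=1) weight 1/18
  (Z=3, X=0, Y=0) weight 1/16
  (Z=3, X=0, Y=1) weight 1/16
Group by X:
  weight(X=0) = 1/8
  weight(X=1) = 1/9
Total weight = 1/8 + 1/9 = 17/72
P(X=0 | obs) = 1/8 / 17/72 = 9/17
P(X=1 | obs) = 1/9 / 17/72 = 8/17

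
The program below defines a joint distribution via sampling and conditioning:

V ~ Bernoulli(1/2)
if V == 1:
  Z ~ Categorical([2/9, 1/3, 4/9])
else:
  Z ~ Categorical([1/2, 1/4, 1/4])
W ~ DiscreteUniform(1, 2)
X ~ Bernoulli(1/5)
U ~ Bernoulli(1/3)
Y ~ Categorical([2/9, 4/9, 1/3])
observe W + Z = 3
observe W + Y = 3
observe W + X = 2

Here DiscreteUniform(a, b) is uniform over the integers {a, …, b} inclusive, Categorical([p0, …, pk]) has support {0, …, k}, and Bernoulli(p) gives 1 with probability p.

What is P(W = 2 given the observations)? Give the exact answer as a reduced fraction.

P(W = 2 | obs) = 112/137

Enumerate traces; 8 have nonzero weight after conditioning:
  (V=0, Z=1, W=2, X=0, U=0, Y=1) weight 2/135
  (V=0, Z=1, W=2, X=0, U=1, Y=1) weight 1/135
  (V=0, Z=2, W=1, X=1, U=0, Y=2) weight 1/360
  (V=0, Z=2, W=1, X=1, U=1, Y=2) weight 1/720
  (V=1, Z=1, W=2, X=0, U=0, Y=1) weight 8/405
  (V=1, Z=1, W=2, X=0, U=1, Y=1) weight 4/405
  (V=1, Z=2, W=1, X=1, U=0, Y=2) weight 2/405
  (V=1, Z=2, W=1, X=1, U=1, Y=2) weight 1/405
Group by W:
  weight(W=1) = 5/432
  weight(W=2) = 7/135
Total weight = 5/432 + 7/135 = 137/2160
P(W=1 | obs) = 5/432 / 137/2160 = 25/137
P(W=2 | obs) = 7/135 / 137/2160 = 112/137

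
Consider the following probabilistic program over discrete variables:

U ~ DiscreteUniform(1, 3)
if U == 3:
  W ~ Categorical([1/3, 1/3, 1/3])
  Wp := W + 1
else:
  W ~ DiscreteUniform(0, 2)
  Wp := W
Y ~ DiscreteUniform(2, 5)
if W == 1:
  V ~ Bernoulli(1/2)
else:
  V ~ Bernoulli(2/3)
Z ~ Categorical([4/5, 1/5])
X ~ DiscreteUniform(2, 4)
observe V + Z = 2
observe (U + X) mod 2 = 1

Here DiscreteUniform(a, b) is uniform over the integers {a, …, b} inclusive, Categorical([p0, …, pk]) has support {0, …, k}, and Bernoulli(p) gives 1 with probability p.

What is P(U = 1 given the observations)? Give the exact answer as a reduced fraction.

P(U = 1 | obs) = 2/5

Enumerate traces; 60 have nonzero weight after conditioning:
  (U=1, W=0, Y=2, V=1, Z=1, X=2) weight 1/810
  (U=1, W=0, Y=2, V=1, Z=1, X=4) weight 1/810
  (U=1, W=0, Y=3, V=1, Z=1, X=2) weight 1/810
  (U=1, W=0, Y=3, V=1, Z=1, X=4) weight 1/810
  (U=1, W=0, Y=4, V=1, Z=1, X=2) weight 1/810
  (U=1, W=0, Y=4, V=1, Z=1, X=4) weight 1/810
  (U=1, W=0, Y=5, V=1, Z=1, X=2) weight 1/810
  (U=1, W=0, Y=5, V=1, Z=1, X=4) weight 1/810
  (U=2, W=0, Y=2, V=1, Z=1, X=3) weight 1/810
  (U=3, W=0, Y=2, V=1, Z=1, X=2) weight 1/810
  … 50 more
Group by U:
  weight(U=1) = 11/405
  weight(U=2) = 11/810
  weight(U=3) = 11/405
Total weight = 11/405 + 11/810 + 11/405 = 11/162
P(U=1 | obs) = 11/405 / 11/162 = 2/5
P(U=2 | obs) = 11/810 / 11/162 = 1/5
P(U=3 | obs) = 11/405 / 11/162 = 2/5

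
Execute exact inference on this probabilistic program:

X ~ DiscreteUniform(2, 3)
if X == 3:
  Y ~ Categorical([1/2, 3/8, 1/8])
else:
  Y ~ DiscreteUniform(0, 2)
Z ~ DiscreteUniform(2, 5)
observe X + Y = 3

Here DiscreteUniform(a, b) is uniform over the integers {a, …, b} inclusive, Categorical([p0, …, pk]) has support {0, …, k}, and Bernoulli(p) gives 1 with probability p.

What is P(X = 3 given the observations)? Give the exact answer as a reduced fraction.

Enumerate traces; 8 have nonzero weight after conditioning:
  (X=2, Y=1, Z=2) weight 1/24
  (X=2, Y=1, Z=3) weight 1/24
  (X=2, Y=1, Z=4) weight 1/24
  (X=2, Y=1, Z=5) weight 1/24
  (X=3, Y=0, Z=2) weight 1/16
  (X=3, Y=0, Z=3) weight 1/16
  (X=3, Y=0, Z=4) weight 1/16
  (X=3, Y=0, Z=5) weight 1/16
Group by X:
  weight(X=2) = 1/6
  weight(X=3) = 1/4
Total weight = 1/6 + 1/4 = 5/12
P(X=2 | obs) = 1/6 / 5/12 = 2/5
P(X=3 | obs) = 1/4 / 5/12 = 3/5

P(X = 3 | obs) = 3/5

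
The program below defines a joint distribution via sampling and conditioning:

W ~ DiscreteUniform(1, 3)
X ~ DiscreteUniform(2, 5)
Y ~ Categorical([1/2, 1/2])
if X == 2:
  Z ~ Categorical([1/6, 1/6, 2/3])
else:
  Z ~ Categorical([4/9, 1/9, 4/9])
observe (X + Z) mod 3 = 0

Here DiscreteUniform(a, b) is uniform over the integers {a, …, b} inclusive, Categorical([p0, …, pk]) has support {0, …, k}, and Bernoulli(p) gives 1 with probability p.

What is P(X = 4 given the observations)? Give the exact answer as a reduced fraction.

P(X = 4 | obs) = 8/21

Enumerate traces; 24 have nonzero weight after conditioning:
  (W=1, X=2, Y=0, Z=1) weight 1/144
  (W=1, X=2, Y=1, Z=1) weight 1/144
  (W=1, X=3, Y=0, Z=0) weight 1/54
  (W=1, X=3, Y=1, Z=0) weight 1/54
  (W=1, X=4, Y=0, Z=2) weight 1/54
  (W=1, X=4, Y=1, Z=2) weight 1/54
  (W=1, X=5, Y=0, Z=1) weight 1/216
  (W=1, X=5, Y=1, Z=1) weight 1/216
  … 16 more
Group by X:
  weight(X=2) = 1/24
  weight(X=3) = 1/9
  weight(X=4) = 1/9
  weight(X=5) = 1/36
Total weight = 1/24 + 1/9 + 1/9 + 1/36 = 7/24
P(X=2 | obs) = 1/24 / 7/24 = 1/7
P(X=3 | obs) = 1/9 / 7/24 = 8/21
P(X=4 | obs) = 1/9 / 7/24 = 8/21
P(X=5 | obs) = 1/36 / 7/24 = 2/21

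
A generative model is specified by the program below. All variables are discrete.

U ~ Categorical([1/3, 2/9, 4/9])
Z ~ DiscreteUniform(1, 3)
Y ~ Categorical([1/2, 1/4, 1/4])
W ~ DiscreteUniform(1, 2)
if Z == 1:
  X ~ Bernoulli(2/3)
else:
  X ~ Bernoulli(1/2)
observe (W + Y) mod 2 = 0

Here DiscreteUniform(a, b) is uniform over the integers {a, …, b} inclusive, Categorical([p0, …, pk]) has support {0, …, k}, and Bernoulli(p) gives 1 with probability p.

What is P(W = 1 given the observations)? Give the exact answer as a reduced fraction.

P(W = 1 | obs) = 1/4

Enumerate traces; 54 have nonzero weight after conditioning:
  (U=0, Z=1, Y=0, W=2, X=0) weight 1/108
  (U=0, Z=1, Y=0, W=2, X=1) weight 1/54
  (U=0, Z=1, Y=1, W=1, X=0) weight 1/216
  (U=0, Z=1, Y=1, W=1, X=1) weight 1/108
  (U=0, Z=1, Y=2, W=2, X=0) weight 1/216
  (U=0, Z=1, Y=2, W=2, X=1) weight 1/108
  (U=0, Z=2, Y=0, W=2, X=0) weight 1/72
  (U=0, Z=2, Y=0, W=2, X=1) weight 1/72
  … 46 more
Group by W:
  weight(W=1) = 1/8
  weight(W=2) = 3/8
Total weight = 1/8 + 3/8 = 1/2
P(W=1 | obs) = 1/8 / 1/2 = 1/4
P(W=2 | obs) = 3/8 / 1/2 = 3/4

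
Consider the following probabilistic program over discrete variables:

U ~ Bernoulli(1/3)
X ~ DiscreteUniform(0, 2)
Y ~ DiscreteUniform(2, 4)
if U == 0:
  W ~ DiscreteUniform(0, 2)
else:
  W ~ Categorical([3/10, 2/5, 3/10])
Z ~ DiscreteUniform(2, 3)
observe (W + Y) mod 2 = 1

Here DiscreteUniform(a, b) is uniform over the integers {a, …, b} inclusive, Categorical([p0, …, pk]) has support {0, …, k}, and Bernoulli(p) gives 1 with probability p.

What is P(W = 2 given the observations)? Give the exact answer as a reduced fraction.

P(W = 2 | obs) = 29/122

Enumerate traces; 48 have nonzero weight after conditioning:
  (U=0, X=0, Y=2, W=1, Z=2) weight 1/81
  (U=0, X=0, Y=2, W=1, Z=3) weight 1/81
  (U=0, X=0, Y=3, W=0, Z=2) weight 1/81
  (U=0, X=0, Y=3, W=0, Z=3) weight 1/81
  (U=0, X=0, Y=3, W=2, Z=2) weight 1/81
  (U=0, X=0, Y=3, W=2, Z=3) weight 1/81
  (U=0, X=0, Y=4, W=1, Z=2) weight 1/81
  (U=0, X=0, Y=4, W=1, Z=3) weight 1/81
  … 40 more
Group by W:
  weight(W=0) = 29/270
  weight(W=1) = 32/135
  weight(W=2) = 29/270
Total weight = 29/270 + 32/135 + 29/270 = 61/135
P(W=0 | obs) = 29/270 / 61/135 = 29/122
P(W=1 | obs) = 32/135 / 61/135 = 32/61
P(W=2 | obs) = 29/270 / 61/135 = 29/122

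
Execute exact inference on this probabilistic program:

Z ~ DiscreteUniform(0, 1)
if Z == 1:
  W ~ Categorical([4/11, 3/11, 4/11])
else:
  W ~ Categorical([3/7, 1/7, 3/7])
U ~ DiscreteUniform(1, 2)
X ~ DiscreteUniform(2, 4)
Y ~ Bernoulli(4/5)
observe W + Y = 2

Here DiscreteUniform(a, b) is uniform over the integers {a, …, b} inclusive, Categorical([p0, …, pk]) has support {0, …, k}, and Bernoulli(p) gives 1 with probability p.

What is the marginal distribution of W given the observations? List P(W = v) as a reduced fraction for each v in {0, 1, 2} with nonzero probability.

Enumerate traces; 24 have nonzero weight after conditioning:
  (Z=0, W=1, U=1, X=2, Y=1) weight 1/105
  (Z=0, W=1, U=1, X=3, Y=1) weight 1/105
  (Z=0, W=1, U=1, X=4, Y=1) weight 1/105
  (Z=0, W=1, U=2, X=2, Y=1) weight 1/105
  (Z=0, W=1, U=2, X=3, Y=1) weight 1/105
  (Z=0, W=1, U=2, X=4, Y=1) weight 1/105
  (Z=0, W=2, U=1, X=2, Y=0) weight 1/140
  (Z=0, W=2, U=1, X=3, Y=0) weight 1/140
  … 16 more
Group by W:
  weight(W=1) = 64/385
  weight(W=2) = 61/770
Total weight = 64/385 + 61/770 = 27/110
P(W=1 | obs) = 64/385 / 27/110 = 128/189
P(W=2 | obs) = 61/770 / 27/110 = 61/189

P(W=1) = 128/189, P(W=2) = 61/189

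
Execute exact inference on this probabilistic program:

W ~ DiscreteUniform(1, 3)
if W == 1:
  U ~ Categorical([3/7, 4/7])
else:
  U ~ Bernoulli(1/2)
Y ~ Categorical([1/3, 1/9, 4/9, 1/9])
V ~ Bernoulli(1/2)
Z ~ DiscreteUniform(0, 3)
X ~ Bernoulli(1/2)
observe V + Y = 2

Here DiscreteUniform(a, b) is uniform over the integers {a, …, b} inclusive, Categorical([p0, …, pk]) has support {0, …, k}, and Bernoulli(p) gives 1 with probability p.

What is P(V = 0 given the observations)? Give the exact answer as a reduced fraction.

Enumerate traces; 96 have nonzero weight after conditioning:
  (W=1, U=0, Y=1, V=1, Z=0, X=0) weight 1/1008
  (W=1, U=0, Y=1, V=1, Z=0, X=1) weight 1/1008
  (W=1, U=0, Y=1, V=1, Z=1, X=0) weight 1/1008
  (W=1, U=0, Y=1, V=1, Z=1, X=1) weight 1/1008
  (W=1, U=0, Y=1, V=1, Z=2, X=0) weight 1/1008
  (W=1, U=0, Y=1, V=1, Z=2, X=1) weight 1/1008
  (W=1, U=0, Y=1, V=1, Z=3, X=0) weight 1/1008
  (W=1, U=0, Y=1, V=1, Z=3, X=1) weight 1/1008
  (W=1, U=0, Y=2, V=0, Z=0, X=0) weight 1/252
  … 87 more
Group by V:
  weight(V=0) = 2/9
  weight(V=1) = 1/18
Total weight = 2/9 + 1/18 = 5/18
P(V=0 | obs) = 2/9 / 5/18 = 4/5
P(V=1 | obs) = 1/18 / 5/18 = 1/5

P(V = 0 | obs) = 4/5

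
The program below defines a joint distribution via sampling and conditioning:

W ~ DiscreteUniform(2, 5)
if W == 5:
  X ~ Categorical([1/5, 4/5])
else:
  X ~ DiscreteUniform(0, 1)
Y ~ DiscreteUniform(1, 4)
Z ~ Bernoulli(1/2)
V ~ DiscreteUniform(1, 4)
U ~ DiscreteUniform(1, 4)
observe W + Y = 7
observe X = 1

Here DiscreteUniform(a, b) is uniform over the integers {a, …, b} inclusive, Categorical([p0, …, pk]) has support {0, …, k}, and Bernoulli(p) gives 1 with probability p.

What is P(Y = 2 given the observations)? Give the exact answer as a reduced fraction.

P(Y = 2 | obs) = 4/9

Enumerate traces; 96 have nonzero weight after conditioning:
  (W=3, X=1, Y=4, Z=0, V=1, U=1) weight 1/1024
  (W=3, X=1, Y=4, Z=0, V=1, U=2) weight 1/1024
  (W=3, X=1, Y=4, Z=0, V=1, U=3) weight 1/1024
  (W=3, X=1, Y=4, Z=0, V=1, U=4) weight 1/1024
  (W=3, X=1, Y=4, Z=0, V=2, U=1) weight 1/1024
  (W=3, X=1, Y=4, Z=0, V=2, U=2) weight 1/1024
  (W=3, X=1, Y=4, Z=0, V=2, U=3) weight 1/1024
  (W=3, X=1, Y=4, Z=0, V=2, U=4) weight 1/1024
  (W=4, X=1, Y=3, Z=0, V=1, U=1) weight 1/1024
  (W=5, X=1, Y=2, Z=0, V=1, U=1) weight 1/640
  … 86 more
Group by Y:
  weight(Y=2) = 1/20
  weight(Y=3) = 1/32
  weight(Y=4) = 1/32
Total weight = 1/20 + 1/32 + 1/32 = 9/80
P(Y=2 | obs) = 1/20 / 9/80 = 4/9
P(Y=3 | obs) = 1/32 / 9/80 = 5/18
P(Y=4 | obs) = 1/32 / 9/80 = 5/18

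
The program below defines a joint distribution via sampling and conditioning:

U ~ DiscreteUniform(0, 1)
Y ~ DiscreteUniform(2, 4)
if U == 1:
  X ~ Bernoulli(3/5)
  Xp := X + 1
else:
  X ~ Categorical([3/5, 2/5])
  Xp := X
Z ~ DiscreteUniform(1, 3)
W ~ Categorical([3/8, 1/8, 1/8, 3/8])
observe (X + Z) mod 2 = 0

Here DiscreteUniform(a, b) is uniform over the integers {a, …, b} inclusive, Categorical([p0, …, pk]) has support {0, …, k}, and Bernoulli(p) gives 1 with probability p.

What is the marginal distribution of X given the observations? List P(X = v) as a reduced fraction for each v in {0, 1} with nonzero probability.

P(X=0) = 1/3, P(X=1) = 2/3

Enumerate traces; 72 have nonzero weight after conditioning:
  (U=0, Y=2, X=0, Z=2, W=0) weight 1/80
  (U=0, Y=2, X=0, Z=2, W=1) weight 1/240
  (U=0, Y=2, X=0, Z=2, W=2) weight 1/240
  (U=0, Y=2, X=0, Z=2, W=3) weight 1/80
  (U=0, Y=2, X=1, Z=1, W=0) weight 1/120
  (U=0, Y=2, X=1, Z=1, W=1) weight 1/360
  (U=0, Y=2, X=1, Z=1, W=2) weight 1/360
  (U=0, Y=2, X=1, Z=1, W=3) weight 1/120
  … 64 more
Group by X:
  weight(X=0) = 1/6
  weight(X=1) = 1/3
Total weight = 1/6 + 1/3 = 1/2
P(X=0 | obs) = 1/6 / 1/2 = 1/3
P(X=1 | obs) = 1/3 / 1/2 = 2/3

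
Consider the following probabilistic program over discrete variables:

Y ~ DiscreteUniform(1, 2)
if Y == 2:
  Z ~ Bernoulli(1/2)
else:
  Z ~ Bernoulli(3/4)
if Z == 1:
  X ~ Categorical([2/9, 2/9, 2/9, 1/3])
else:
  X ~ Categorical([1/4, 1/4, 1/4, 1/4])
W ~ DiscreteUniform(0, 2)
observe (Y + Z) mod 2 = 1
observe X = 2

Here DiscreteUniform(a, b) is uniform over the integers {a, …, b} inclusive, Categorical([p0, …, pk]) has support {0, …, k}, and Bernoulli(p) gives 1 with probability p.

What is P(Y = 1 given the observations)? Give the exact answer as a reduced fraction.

Enumerate traces; 6 have nonzero weight after conditioning:
  (Y=1, Z=0, X=2, W=0) weight 1/96
  (Y=1, Z=0, X=2, W=1) weight 1/96
  (Y=1, Z=0, X=2, W=2) weight 1/96
  (Y=2, Z=1, X=2, W=0) weight 1/54
  (Y=2, Z=1, X=2, W=1) weight 1/54
  (Y=2, Z=1, X=2, W=2) weight 1/54
Group by Y:
  weight(Y=1) = 1/32
  weight(Y=2) = 1/18
Total weight = 1/32 + 1/18 = 25/288
P(Y=1 | obs) = 1/32 / 25/288 = 9/25
P(Y=2 | obs) = 1/18 / 25/288 = 16/25

P(Y = 1 | obs) = 9/25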